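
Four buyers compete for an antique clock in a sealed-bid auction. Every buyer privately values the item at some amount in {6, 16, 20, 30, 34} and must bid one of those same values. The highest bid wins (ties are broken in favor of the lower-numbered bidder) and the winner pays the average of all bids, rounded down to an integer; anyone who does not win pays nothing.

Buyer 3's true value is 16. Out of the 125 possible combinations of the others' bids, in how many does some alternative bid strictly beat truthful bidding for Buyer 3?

Others bid (6, 6, 20): truth gives 0; bid 20 gives 3 > 0. Violating.
Others bid (6, 16, 6): truth gives 0; bid 20 gives 4 > 0. Violating.
Others bid (6, 16, 16): truth gives 0; bid 20 gives 2 > 0. Violating.
Others bid (6, 16, 20): truth gives 0; bid 20 gives 1 > 0. Violating.
Others bid (6, 6, 6): truth gives 8; no alternative beats it.
Others bid (6, 6, 16): truth gives 5; no alternative beats it.
(Checking all 125 profiles: 10 have a profitable deviation, 115 do not.)

10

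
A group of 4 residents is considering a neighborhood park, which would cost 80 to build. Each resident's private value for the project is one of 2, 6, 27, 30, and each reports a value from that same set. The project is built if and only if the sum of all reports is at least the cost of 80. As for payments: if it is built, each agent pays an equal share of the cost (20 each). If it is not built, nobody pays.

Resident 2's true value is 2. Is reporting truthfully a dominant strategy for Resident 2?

Yes

Check each profile of the others' reports and compare truth against every alternative report.
Others report (27, 27, 27): truth gives -18, best alternative gives -18.
Others report (27, 27, 30): truth gives -18, best alternative gives -18.
Others report (27, 30, 27): truth gives -18, best alternative gives -18.
Others report (27, 30, 30): truth gives -18, best alternative gives -18.
Others report (30, 27, 27): truth gives -18, best alternative gives -18.
Others report (30, 27, 30): truth gives -18, best alternative gives -18.
(Remaining 58 profiles checked similarly; truth is weakly best in each.)
In every case the truthful report is at least as good as any alternative, so it is a dominant strategy.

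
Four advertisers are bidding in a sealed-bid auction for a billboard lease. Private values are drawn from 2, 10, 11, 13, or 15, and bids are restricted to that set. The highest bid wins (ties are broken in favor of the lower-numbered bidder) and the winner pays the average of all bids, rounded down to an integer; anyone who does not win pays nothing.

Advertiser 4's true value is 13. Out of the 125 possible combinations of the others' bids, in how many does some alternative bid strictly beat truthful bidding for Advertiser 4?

33

Others bid (2, 2, 13): truth gives 0; bid 15 gives 5 > 0. Violating.
Others bid (2, 10, 13): truth gives 0; bid 15 gives 3 > 0. Violating.
Others bid (2, 11, 13): truth gives 0; bid 15 gives 3 > 0. Violating.
Others bid (2, 13, 2): truth gives 0; bid 15 gives 5 > 0. Violating.
Others bid (2, 2, 2): truth gives 9; no alternative beats it.
Others bid (2, 2, 10): truth gives 7; no alternative beats it.
(Checking all 125 profiles: 33 have a profitable deviation, 92 do not.)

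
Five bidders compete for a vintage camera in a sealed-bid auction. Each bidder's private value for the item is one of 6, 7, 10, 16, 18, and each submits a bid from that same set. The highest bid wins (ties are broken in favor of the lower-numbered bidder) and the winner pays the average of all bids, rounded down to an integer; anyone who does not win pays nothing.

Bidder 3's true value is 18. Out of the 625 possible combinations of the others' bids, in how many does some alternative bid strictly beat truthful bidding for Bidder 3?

Others bid (6, 6, 6, 6): truth gives 10; bid 7 gives 12 > 10. Violating.
Others bid (6, 6, 6, 7): truth gives 10; bid 7 gives 12 > 10. Violating.
Others bid (6, 6, 6, 10): truth gives 9; bid 10 gives 11 > 9. Violating.
Others bid (6, 6, 7, 6): truth gives 10; bid 7 gives 12 > 10. Violating.
Others bid (6, 6, 6, 16): truth gives 8; no alternative beats it.
Others bid (6, 6, 6, 18): truth gives 8; no alternative beats it.
(Checking all 625 profiles: 80 have a profitable deviation, 545 do not.)

80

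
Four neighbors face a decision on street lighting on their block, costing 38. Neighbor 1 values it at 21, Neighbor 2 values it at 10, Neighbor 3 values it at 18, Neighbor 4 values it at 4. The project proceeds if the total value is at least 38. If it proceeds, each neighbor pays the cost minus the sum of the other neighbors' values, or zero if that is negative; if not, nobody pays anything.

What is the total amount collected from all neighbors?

9

Total value 53 ≥ cost 38, so it is built.
Neighbor 1: others sum to 32; max(0, 38 - 32) = 6.
Neighbor 2: others sum to 43; max(0, 38 - 43) = 0.
Neighbor 3: others sum to 35; max(0, 38 - 35) = 3.
Neighbor 4: others sum to 49; max(0, 38 - 49) = 0.
Total collected = 6 + 0 + 3 + 0 = 9.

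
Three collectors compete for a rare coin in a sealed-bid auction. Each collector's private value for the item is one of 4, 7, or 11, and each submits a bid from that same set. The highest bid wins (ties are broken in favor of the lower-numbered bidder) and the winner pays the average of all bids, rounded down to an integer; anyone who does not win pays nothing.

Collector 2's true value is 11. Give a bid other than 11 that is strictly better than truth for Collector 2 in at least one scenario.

Suppose Collector 1 bids 4 and Collector 3 bids 4.
Bid 11: wins, pays 6, utility 11 - 6 = 5.
Bid 7: wins, pays 5, utility 11 - 5 = 6.
So bidding 7 beats truth here (6 > 5).

7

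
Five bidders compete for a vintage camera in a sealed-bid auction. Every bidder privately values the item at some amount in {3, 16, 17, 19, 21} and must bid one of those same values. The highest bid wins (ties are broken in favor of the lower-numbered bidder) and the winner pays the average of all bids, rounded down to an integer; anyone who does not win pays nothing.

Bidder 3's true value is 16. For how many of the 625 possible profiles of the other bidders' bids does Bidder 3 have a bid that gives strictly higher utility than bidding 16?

212

Others bid (3, 3, 3, 17): truth gives 0; bid 17 gives 8 > 0. Violating.
Others bid (3, 3, 3, 19): truth gives 0; bid 19 gives 7 > 0. Violating.
Others bid (3, 3, 3, 21): truth gives 0; bid 21 gives 6 > 0. Violating.
Others bid (3, 3, 16, 17): truth gives 0; bid 17 gives 5 > 0. Violating.
Others bid (3, 3, 3, 3): truth gives 11; no alternative beats it.
Others bid (3, 3, 3, 16): truth gives 8; no alternative beats it.
(Checking all 625 profiles: 212 have a profitable deviation, 413 do not.)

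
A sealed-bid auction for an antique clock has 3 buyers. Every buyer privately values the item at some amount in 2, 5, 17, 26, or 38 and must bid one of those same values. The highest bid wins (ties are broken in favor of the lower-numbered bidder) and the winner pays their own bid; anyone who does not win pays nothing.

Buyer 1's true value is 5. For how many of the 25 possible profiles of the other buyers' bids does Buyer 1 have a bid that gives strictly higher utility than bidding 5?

1

Others bid (2, 2): truth gives 0; bid 2 gives 3 > 0. Violating.
Others bid (2, 5): truth gives 0; no alternative beats it.
Others bid (2, 17): truth gives 0; no alternative beats it.
(Checking all 25 profiles: 1 has a profitable deviation, 24 do not.)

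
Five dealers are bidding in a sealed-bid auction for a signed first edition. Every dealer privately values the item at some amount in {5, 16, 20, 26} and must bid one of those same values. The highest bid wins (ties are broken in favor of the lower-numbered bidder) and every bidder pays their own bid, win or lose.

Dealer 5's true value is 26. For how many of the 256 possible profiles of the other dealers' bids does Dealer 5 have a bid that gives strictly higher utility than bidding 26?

Others bid (5, 5, 5, 5): truth gives 0; bid 16 gives 10 > 0. Violating.
Others bid (5, 5, 5, 16): truth gives 0; bid 20 gives 6 > 0. Violating.
Others bid (5, 5, 5, 26): truth gives -26; bid 5 gives -5 > -26. Violating.
Others bid (5, 5, 16, 5): truth gives 0; bid 20 gives 6 > 0. Violating.
Others bid (5, 5, 5, 20): truth gives 0; no alternative beats it.
Others bid (5, 5, 16, 20): truth gives 0; no alternative beats it.
(Checking all 256 profiles: 191 have a profitable deviation, 65 do not.)

191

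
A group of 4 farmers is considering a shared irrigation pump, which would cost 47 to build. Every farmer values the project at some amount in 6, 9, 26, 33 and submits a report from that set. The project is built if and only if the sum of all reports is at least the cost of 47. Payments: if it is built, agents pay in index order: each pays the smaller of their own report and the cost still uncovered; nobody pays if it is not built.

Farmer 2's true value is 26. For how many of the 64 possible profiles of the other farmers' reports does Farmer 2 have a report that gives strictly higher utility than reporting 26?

Others report (6, 6, 26): truth gives 0; report 9 gives 17 > 0. Violating.
Others report (6, 6, 33): truth gives 0; report 6 gives 20 > 0. Violating.
Others report (6, 9, 26): truth gives 0; report 6 gives 20 > 0. Violating.
Others report (6, 9, 33): truth gives 0; report 6 gives 20 > 0. Violating.
Others report (6, 6, 6): truth gives 0; no alternative beats it.
Others report (6, 6, 9): truth gives 0; no alternative beats it.
(Checking all 64 profiles: 56 have a profitable deviation, 8 do not.)

56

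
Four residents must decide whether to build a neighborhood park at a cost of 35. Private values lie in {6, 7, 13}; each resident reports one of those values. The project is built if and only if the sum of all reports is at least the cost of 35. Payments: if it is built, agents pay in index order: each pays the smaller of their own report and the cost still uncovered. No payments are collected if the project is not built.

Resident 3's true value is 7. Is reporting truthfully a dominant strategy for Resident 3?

Consider the case where Resident 1 reports 6, Resident 2 reports 13 and Resident 4 reports 13.
Truthful report 7: project built, pays 7, utility 7 - 7 = 0.
Report 6 instead: project built, pays 6, utility 7 - 6 = 1.
Since 1 > 0, reporting 6 is strictly better here, so truthful reporting is not dominant.

No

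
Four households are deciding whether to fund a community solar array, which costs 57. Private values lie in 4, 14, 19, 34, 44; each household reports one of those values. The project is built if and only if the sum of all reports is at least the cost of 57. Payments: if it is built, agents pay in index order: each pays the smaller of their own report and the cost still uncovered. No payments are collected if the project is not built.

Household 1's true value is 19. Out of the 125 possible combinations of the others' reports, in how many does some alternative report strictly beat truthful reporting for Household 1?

102

Others report (4, 4, 44): truth gives 0; report 14 gives 5 > 0. Violating.
Others report (4, 14, 34): truth gives 0; report 14 gives 5 > 0. Violating.
Others report (4, 14, 44): truth gives 0; report 4 gives 15 > 0. Violating.
Others report (4, 19, 34): truth gives 0; report 4 gives 15 > 0. Violating.
Others report (4, 4, 4): truth gives 0; no alternative beats it.
Others report (4, 4, 14): truth gives 0; no alternative beats it.
(Checking all 125 profiles: 102 have a profitable deviation, 23 do not.)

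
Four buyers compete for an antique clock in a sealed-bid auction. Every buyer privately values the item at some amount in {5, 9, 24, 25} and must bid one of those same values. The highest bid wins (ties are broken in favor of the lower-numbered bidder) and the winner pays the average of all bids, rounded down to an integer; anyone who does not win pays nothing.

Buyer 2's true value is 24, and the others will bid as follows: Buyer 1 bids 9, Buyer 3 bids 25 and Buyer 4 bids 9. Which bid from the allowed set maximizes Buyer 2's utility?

Bid 5: loses, pays 0, utility 0.
Bid 9: loses, pays 0, utility 0.
Bid 24: loses, pays 0, utility 0.
Bid 25: wins, pays 17, utility 24 - 17 = 7.
The best choice is 25 with utility 7.

25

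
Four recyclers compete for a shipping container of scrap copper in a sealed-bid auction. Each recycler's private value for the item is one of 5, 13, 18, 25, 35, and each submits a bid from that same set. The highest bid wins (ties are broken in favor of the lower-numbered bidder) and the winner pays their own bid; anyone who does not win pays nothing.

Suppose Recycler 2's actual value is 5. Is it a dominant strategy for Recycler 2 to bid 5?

Yes

Check each profile of the others' bids and compare truth against every alternative bid.
Others bid (5, 5, 5): truth gives 0, best alternative gives -8.
Others bid (5, 5, 13): truth gives 0, best alternative gives -8.
Others bid (5, 13, 5): truth gives 0, best alternative gives -8.
Others bid (5, 13, 13): truth gives 0, best alternative gives -8.
Others bid (5, 5, 18): truth gives 0, best alternative gives 0.
Others bid (5, 5, 25): truth gives 0, best alternative gives 0.
(Remaining 119 profiles checked similarly; truth is weakly best in each.)
In every case the truthful bid is at least as good as any alternative, so it is a dominant strategy.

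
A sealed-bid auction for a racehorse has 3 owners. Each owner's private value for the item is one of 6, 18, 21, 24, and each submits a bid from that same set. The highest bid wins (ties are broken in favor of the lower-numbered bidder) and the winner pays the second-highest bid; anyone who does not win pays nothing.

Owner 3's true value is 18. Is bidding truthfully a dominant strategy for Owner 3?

Check each profile of the others' bids and compare truth against every alternative bid.
Others bid (6, 6): truth gives 12, best alternative gives 12.
Others bid (6, 18): truth gives 0, best alternative gives 0.
Others bid (6, 21): truth gives 0, best alternative gives 0.
Others bid (6, 24): truth gives 0, best alternative gives 0.
Others bid (18, 6): truth gives 0, best alternative gives 0.
Others bid (18, 18): truth gives 0, best alternative gives 0.
(Remaining 10 profiles checked similarly; truth is weakly best in each.)
In every case the truthful bid is at least as good as any alternative, so it is a dominant strategy.

Yes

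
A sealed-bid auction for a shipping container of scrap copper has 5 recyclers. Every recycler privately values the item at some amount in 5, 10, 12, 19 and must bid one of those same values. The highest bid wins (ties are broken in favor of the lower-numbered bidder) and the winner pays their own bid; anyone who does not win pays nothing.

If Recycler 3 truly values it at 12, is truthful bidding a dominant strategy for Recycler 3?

No

Consider the case where Recycler 1 bids 5, Recycler 2 bids 5, Recycler 4 bids 5 and Recycler 5 bids 5.
Truthful bid 12: wins, pays 12, utility 12 - 12 = 0.
Bid 10 instead: wins, pays 10, utility 12 - 10 = 2.
Since 2 > 0, bidding 10 is strictly better here, so truthful bidding is not dominant.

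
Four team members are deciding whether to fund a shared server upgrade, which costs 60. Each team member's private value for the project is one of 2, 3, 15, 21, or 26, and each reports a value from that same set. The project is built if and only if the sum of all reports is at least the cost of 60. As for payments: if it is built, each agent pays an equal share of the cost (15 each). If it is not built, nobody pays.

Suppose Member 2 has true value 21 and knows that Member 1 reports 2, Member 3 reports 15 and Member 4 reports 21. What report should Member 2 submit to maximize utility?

Report 2: project not built, utility 0.
Report 3: project not built, utility 0.
Report 15: project not built, utility 0.
Report 21: project not built, utility 0.
Report 26: project built, pays 15, utility 21 - 15 = 6.
The best choice is 26 with utility 6.

26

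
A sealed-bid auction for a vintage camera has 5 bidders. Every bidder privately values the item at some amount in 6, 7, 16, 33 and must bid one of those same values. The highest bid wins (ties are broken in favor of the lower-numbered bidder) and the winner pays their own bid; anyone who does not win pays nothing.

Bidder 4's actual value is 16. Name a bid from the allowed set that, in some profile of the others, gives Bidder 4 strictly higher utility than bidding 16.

Suppose Bidder 1 bids 6, Bidder 2 bids 6, Bidder 3 bids 6 and Bidder 5 bids 6.
Bid 16: wins, pays 16, utility 16 - 16 = 0.
Bid 7: wins, pays 7, utility 16 - 7 = 9.
So bidding 7 beats truth here (9 > 0).

7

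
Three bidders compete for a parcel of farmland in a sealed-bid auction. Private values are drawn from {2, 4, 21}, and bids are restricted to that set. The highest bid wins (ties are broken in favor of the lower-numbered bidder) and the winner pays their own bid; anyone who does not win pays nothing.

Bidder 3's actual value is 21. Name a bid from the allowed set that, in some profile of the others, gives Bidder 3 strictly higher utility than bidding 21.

4

Suppose Bidder 1 bids 2 and Bidder 2 bids 2.
Bid 21: wins, pays 21, utility 21 - 21 = 0.
Bid 4: wins, pays 4, utility 21 - 4 = 17.
So bidding 4 beats truth here (17 > 0).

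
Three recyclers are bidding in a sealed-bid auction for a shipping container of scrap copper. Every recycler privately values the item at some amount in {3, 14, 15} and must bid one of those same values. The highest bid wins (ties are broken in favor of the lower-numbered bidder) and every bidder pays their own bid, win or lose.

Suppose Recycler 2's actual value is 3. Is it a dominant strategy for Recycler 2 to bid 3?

Yes

Check each profile of the others' bids and compare truth against every alternative bid.
Others bid (15, 3): truth gives -3, best alternative gives -14.
Others bid (15, 14): truth gives -3, best alternative gives -14.
Others bid (15, 15): truth gives -3, best alternative gives -14.
Others bid (3, 15): truth gives -3, best alternative gives -12.
Others bid (14, 3): truth gives -3, best alternative gives -12.
Others bid (14, 14): truth gives -3, best alternative gives -12.
(Remaining 3 profiles checked similarly; truth is weakly best in each.)
In every case the truthful bid is at least as good as any alternative, so it is a dominant strategy.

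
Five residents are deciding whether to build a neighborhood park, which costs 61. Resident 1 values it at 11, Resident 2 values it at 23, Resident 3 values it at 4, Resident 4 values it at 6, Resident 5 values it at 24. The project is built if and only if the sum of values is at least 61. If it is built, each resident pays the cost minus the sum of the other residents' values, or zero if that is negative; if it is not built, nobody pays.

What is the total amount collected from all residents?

Total value 68 ≥ cost 61, so it is built.
Resident 1: others sum to 57; max(0, 61 - 57) = 4.
Resident 2: others sum to 45; max(0, 61 - 45) = 16.
Resident 3: others sum to 64; max(0, 61 - 64) = 0.
Resident 4: others sum to 62; max(0, 61 - 62) = 0.
Resident 5: others sum to 44; max(0, 61 - 44) = 17.
Total collected = 4 + 16 + 0 + 0 + 17 = 37.

37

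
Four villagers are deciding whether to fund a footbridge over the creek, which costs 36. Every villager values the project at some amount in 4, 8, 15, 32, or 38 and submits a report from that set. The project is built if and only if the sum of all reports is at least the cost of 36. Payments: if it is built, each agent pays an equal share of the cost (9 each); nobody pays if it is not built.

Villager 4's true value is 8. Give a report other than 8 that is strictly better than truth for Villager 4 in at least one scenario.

4

Suppose Villager 1 reports 8, Villager 2 reports 8 and Villager 3 reports 15.
Report 8: project built, pays 9, utility 8 - 9 = -1.
Report 4: project not built, utility 0.
So reporting 4 beats truth here (0 > -1).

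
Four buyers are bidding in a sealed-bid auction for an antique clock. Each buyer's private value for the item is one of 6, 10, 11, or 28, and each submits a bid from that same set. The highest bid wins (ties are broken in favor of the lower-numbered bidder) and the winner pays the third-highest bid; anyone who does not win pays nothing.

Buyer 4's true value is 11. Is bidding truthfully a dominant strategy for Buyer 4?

Consider the case where Buyer 1 bids 6, Buyer 2 bids 6 and Buyer 3 bids 11.
Truthful bid 11: loses, pays 0, utility 0.
Bid 28 instead: wins, pays 6, utility 11 - 6 = 5.
Since 5 > 0, bidding 28 is strictly better here, so truthful bidding is not dominant.

No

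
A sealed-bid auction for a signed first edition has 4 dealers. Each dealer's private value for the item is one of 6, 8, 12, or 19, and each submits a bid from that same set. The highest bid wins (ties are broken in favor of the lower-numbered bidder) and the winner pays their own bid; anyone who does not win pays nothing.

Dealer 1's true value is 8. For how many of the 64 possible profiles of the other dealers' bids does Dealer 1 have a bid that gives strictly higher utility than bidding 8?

Others bid (6, 6, 6): truth gives 0; bid 6 gives 2 > 0. Violating.
Others bid (6, 6, 8): truth gives 0; no alternative beats it.
Others bid (6, 6, 12): truth gives 0; no alternative beats it.
(Checking all 64 profiles: 1 has a profitable deviation, 63 do not.)

1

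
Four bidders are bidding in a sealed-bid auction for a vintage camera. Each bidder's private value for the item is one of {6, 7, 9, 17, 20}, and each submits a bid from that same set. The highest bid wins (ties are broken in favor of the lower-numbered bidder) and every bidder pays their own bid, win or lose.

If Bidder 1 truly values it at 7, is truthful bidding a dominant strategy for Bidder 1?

No

Consider the case where Bidder 2 bids 6, Bidder 3 bids 6 and Bidder 4 bids 6.
Truthful bid 7: wins, pays 7, utility 7 - 7 = 0.
Bid 6 instead: wins, pays 6, utility 7 - 6 = 1.
Since 1 > 0, bidding 6 is strictly better here, so truthful bidding is not dominant.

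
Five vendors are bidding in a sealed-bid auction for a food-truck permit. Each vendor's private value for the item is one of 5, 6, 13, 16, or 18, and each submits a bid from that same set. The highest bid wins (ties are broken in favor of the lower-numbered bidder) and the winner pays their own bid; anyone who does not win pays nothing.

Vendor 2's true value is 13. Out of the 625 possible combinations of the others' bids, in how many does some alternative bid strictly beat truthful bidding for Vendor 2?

Others bid (5, 5, 5, 5): truth gives 0; bid 6 gives 7 > 0. Violating.
Others bid (5, 5, 5, 6): truth gives 0; bid 6 gives 7 > 0. Violating.
Others bid (5, 5, 6, 5): truth gives 0; bid 6 gives 7 > 0. Violating.
Others bid (5, 5, 6, 6): truth gives 0; bid 6 gives 7 > 0. Violating.
Others bid (5, 5, 5, 13): truth gives 0; no alternative beats it.
Others bid (5, 5, 5, 16): truth gives 0; no alternative beats it.
(Checking all 625 profiles: 8 have a profitable deviation, 617 do not.)

8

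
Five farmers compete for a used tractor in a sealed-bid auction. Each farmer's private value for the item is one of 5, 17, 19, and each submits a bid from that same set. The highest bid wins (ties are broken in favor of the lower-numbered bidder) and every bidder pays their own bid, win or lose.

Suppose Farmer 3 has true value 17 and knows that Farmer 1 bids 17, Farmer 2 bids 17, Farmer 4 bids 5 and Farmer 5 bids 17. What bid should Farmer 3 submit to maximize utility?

Bid 5: loses but pays 5, utility -5.
Bid 17: loses but pays 17, utility -17.
Bid 19: wins, pays 19, utility 17 - 19 = -2.
The best choice is 19 with utility -2.

19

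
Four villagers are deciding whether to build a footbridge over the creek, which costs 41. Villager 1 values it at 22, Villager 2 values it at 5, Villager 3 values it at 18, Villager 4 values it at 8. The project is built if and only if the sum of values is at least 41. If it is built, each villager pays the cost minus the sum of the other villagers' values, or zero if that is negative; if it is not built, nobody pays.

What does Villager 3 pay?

Total value 53 ≥ cost 41, so the project is built.
The other villagers' values sum to 35.
Cost minus that sum is 41 - 35 = 6.

6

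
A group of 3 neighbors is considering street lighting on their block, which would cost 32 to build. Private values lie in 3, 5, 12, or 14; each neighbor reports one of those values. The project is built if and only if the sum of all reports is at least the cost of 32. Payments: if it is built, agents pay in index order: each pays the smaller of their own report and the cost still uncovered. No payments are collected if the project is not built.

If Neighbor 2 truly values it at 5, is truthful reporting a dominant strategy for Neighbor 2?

Yes

Check each profile of the others' reports and compare truth against every alternative report.
Others report (3, 3): truth gives 0, best alternative gives 0.
Others report (3, 5): truth gives 0, best alternative gives 0.
Others report (3, 12): truth gives 0, best alternative gives 0.
Others report (3, 14): truth gives 0, best alternative gives 0.
Others report (5, 3): truth gives 0, best alternative gives 0.
Others report (5, 5): truth gives 0, best alternative gives 0.
(Remaining 10 profiles checked similarly; truth is weakly best in each.)
In every case the truthful report is at least as good as any alternative, so it is a dominant strategy.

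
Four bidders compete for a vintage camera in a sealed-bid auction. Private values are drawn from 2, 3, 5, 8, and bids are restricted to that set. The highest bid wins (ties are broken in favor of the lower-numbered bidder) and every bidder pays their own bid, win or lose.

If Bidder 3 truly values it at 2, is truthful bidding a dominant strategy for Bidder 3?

Consider the case where Bidder 1 bids 2, Bidder 2 bids 2 and Bidder 4 bids 2.
Truthful bid 2: loses but pays 2, utility -2.
Bid 3 instead: wins, pays 3, utility 2 - 3 = -1.
Since -1 > -2, bidding 3 is strictly better here, so truthful bidding is not dominant.

No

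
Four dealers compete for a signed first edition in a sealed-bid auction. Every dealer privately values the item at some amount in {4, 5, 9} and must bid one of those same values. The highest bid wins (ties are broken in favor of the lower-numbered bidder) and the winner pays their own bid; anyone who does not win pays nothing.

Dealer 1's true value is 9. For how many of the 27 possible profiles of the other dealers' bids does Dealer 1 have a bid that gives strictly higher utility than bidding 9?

Others bid (4, 4, 4): truth gives 0; bid 4 gives 5 > 0. Violating.
Others bid (4, 4, 5): truth gives 0; bid 5 gives 4 > 0. Violating.
Others bid (4, 5, 4): truth gives 0; bid 5 gives 4 > 0. Violating.
Others bid (4, 5, 5): truth gives 0; bid 5 gives 4 > 0. Violating.
Others bid (4, 4, 9): truth gives 0; no alternative beats it.
Others bid (4, 5, 9): truth gives 0; no alternative beats it.
(Checking all 27 profiles: 8 have a profitable deviation, 19 do not.)

8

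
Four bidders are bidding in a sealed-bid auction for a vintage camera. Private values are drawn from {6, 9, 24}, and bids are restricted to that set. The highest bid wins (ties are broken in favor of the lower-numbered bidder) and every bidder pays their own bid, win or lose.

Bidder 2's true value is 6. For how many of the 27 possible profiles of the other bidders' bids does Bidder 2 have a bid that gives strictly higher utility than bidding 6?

Others bid (6, 6, 6): truth gives -6; bid 9 gives -3 > -6. Violating.
Others bid (6, 6, 9): truth gives -6; bid 9 gives -3 > -6. Violating.
Others bid (6, 9, 6): truth gives -6; bid 9 gives -3 > -6. Violating.
Others bid (6, 9, 9): truth gives -6; bid 9 gives -3 > -6. Violating.
Others bid (6, 6, 24): truth gives -6; no alternative beats it.
Others bid (6, 9, 24): truth gives -6; no alternative beats it.
(Checking all 27 profiles: 4 have a profitable deviation, 23 do not.)

4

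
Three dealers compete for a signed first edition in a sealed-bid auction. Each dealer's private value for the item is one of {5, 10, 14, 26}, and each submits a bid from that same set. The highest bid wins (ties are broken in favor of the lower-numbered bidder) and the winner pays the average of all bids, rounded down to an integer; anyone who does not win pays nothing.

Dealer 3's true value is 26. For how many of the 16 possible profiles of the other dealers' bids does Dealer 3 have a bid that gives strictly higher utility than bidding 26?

Others bid (5, 5): truth gives 14; bid 10 gives 20 > 14. Violating.
Others bid (5, 10): truth gives 13; bid 14 gives 17 > 13. Violating.
Others bid (10, 5): truth gives 13; bid 14 gives 17 > 13. Violating.
Others bid (10, 10): truth gives 11; bid 14 gives 15 > 11. Violating.
Others bid (5, 14): truth gives 11; no alternative beats it.
Others bid (5, 26): truth gives 0; no alternative beats it.
(Checking all 16 profiles: 4 have a profitable deviation, 12 do not.)

4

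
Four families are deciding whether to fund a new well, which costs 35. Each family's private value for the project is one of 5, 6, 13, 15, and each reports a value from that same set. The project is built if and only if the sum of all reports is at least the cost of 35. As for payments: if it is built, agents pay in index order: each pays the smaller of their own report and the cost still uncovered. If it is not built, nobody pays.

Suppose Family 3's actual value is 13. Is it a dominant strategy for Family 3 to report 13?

Consider the case where Family 1 reports 5, Family 2 reports 13 and Family 4 reports 13.
Truthful report 13: project built, pays 13, utility 13 - 13 = 0.
Report 5 instead: project built, pays 5, utility 13 - 5 = 8.
Since 8 > 0, reporting 5 is strictly better here, so truthful reporting is not dominant.

No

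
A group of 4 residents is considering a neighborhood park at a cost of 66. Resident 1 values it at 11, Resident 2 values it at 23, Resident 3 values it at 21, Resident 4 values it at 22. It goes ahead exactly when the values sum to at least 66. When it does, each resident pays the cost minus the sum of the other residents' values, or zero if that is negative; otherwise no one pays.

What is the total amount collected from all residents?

Total value 77 ≥ cost 66, so it is built.
Resident 1: others sum to 66; max(0, 66 - 66) = 0.
Resident 2: others sum to 54; max(0, 66 - 54) = 12.
Resident 3: others sum to 56; max(0, 66 - 56) = 10.
Resident 4: others sum to 55; max(0, 66 - 55) = 11.
Total collected = 0 + 12 + 10 + 11 = 33.

33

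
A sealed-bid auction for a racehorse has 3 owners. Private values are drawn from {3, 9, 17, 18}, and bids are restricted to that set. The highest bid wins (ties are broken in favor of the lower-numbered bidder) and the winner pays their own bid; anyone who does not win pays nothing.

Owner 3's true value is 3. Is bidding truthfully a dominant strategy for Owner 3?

Check each profile of the others' bids and compare truth against every alternative bid.
Others bid (3, 3): truth gives 0, best alternative gives -6.
Others bid (3, 9): truth gives 0, best alternative gives 0.
Others bid (3, 17): truth gives 0, best alternative gives 0.
Others bid (3, 18): truth gives 0, best alternative gives 0.
Others bid (9, 3): truth gives 0, best alternative gives 0.
Others bid (9, 9): truth gives 0, best alternative gives 0.
(Remaining 10 profiles checked similarly; truth is weakly best in each.)
In every case the truthful bid is at least as good as any alternative, so it is a dominant strategy.

Yes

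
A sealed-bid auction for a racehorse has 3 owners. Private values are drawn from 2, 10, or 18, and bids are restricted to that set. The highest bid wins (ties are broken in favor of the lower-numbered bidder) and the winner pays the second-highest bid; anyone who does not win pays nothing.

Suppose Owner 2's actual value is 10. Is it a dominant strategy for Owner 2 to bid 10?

Yes

Check each profile of the others' bids and compare truth against every alternative bid.
Others bid (2, 2): truth gives 8, best alternative gives 8.
Others bid (2, 10): truth gives 0, best alternative gives 0.
Others bid (2, 18): truth gives 0, best alternative gives 0.
Others bid (10, 2): truth gives 0, best alternative gives 0.
Others bid (10, 10): truth gives 0, best alternative gives 0.
Others bid (10, 18): truth gives 0, best alternative gives 0.
(Remaining 3 profiles checked similarly; truth is weakly best in each.)
In every case the truthful bid is at least as good as any alternative, so it is a dominant strategy.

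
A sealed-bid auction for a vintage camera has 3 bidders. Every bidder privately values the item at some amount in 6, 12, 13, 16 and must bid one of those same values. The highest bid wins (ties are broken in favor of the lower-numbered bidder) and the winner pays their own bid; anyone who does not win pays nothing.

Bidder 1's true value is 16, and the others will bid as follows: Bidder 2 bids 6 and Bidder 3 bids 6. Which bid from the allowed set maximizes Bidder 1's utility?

Bid 6: wins, pays 6, utility 16 - 6 = 10.
Bid 12: wins, pays 12, utility 16 - 12 = 4.
Bid 13: wins, pays 13, utility 16 - 13 = 3.
Bid 16: wins, pays 16, utility 16 - 16 = 0.
The best choice is 6 with utility 10.

6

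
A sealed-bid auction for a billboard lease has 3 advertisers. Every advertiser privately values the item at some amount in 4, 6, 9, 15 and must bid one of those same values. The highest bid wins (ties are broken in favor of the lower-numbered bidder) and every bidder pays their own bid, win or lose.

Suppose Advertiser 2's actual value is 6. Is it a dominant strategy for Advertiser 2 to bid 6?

Consider the case where Advertiser 1 bids 4 and Advertiser 3 bids 9.
Truthful bid 6: loses but pays 6, utility -6.
Bid 4 instead: loses but pays 4, utility -4.
Since -4 > -6, bidding 4 is strictly better here, so truthful bidding is not dominant.

No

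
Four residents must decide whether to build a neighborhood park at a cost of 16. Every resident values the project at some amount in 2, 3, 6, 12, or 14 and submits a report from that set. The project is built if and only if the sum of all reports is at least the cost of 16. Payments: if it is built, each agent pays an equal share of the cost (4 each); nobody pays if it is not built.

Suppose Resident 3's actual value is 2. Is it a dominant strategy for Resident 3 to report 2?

Yes

Check each profile of the others' reports and compare truth against every alternative report.
Others report (2, 2, 12): truth gives -2, best alternative gives -2.
Others report (2, 2, 14): truth gives -2, best alternative gives -2.
Others report (2, 3, 12): truth gives -2, best alternative gives -2.
Others report (2, 3, 14): truth gives -2, best alternative gives -2.
Others report (2, 6, 6): truth gives -2, best alternative gives -2.
Others report (2, 6, 12): truth gives -2, best alternative gives -2.
(Remaining 119 profiles checked similarly; truth is weakly best in each.)
In every case the truthful report is at least as good as any alternative, so it is a dominant strategy.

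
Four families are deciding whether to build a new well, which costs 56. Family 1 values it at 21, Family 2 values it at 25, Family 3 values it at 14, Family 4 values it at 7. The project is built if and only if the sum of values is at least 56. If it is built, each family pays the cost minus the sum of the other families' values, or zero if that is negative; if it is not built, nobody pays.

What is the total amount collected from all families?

Total value 67 ≥ cost 56, so it is built.
Family 1: others sum to 46; max(0, 56 - 46) = 10.
Family 2: others sum to 42; max(0, 56 - 42) = 14.
Family 3: others sum to 53; max(0, 56 - 53) = 3.
Family 4: others sum to 60; max(0, 56 - 60) = 0.
Total collected = 10 + 14 + 3 + 0 = 27.

27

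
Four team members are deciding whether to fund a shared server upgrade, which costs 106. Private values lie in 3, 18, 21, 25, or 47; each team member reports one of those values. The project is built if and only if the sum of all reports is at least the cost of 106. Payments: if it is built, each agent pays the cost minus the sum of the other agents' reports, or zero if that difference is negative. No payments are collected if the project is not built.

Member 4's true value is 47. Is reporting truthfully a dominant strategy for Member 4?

Yes

Check each profile of the others' reports and compare truth against every alternative report.
Others report (3, 25, 47): truth gives 16, best alternative gives 0.
Others report (3, 47, 25): truth gives 16, best alternative gives 0.
Others report (25, 3, 47): truth gives 16, best alternative gives 0.
Others report (25, 25, 25): truth gives 16, best alternative gives 0.
Others report (25, 47, 3): truth gives 16, best alternative gives 0.
Others report (47, 3, 25): truth gives 16, best alternative gives 0.
(Remaining 119 profiles checked similarly; truth is weakly best in each.)
In every case the truthful report is at least as good as any alternative, so it is a dominant strategy.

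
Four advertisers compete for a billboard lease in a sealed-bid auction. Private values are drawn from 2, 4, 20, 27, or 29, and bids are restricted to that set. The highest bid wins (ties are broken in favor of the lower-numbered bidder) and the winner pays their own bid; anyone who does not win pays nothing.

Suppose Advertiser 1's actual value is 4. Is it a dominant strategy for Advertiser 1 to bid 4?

No

Consider the case where Advertiser 2 bids 2, Advertiser 3 bids 2 and Advertiser 4 bids 2.
Truthful bid 4: wins, pays 4, utility 4 - 4 = 0.
Bid 2 instead: wins, pays 2, utility 4 - 2 = 2.
Since 2 > 0, bidding 2 is strictly better here, so truthful bidding is not dominant.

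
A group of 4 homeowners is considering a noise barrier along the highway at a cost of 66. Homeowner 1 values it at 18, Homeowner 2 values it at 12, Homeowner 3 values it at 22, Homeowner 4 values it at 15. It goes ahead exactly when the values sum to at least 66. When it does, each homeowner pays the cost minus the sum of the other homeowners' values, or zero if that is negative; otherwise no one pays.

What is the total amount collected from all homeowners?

Total value 67 ≥ cost 66, so it is built.
Homeowner 1: others sum to 49; max(0, 66 - 49) = 17.
Homeowner 2: others sum to 55; max(0, 66 - 55) = 11.
Homeowner 3: others sum to 45; max(0, 66 - 45) = 21.
Homeowner 4: others sum to 52; max(0, 66 - 52) = 14.
Total collected = 17 + 11 + 21 + 14 = 63.

63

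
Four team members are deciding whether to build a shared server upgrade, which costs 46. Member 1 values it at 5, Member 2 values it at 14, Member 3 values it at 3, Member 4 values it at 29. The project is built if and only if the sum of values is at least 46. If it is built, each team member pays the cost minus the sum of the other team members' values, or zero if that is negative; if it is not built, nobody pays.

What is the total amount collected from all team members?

Total value 51 ≥ cost 46, so it is built.
Member 1: others sum to 46; max(0, 46 - 46) = 0.
Member 2: others sum to 37; max(0, 46 - 37) = 9.
Member 3: others sum to 48; max(0, 46 - 48) = 0.
Member 4: others sum to 22; max(0, 46 - 22) = 24.
Total collected = 0 + 9 + 0 + 24 = 33.

33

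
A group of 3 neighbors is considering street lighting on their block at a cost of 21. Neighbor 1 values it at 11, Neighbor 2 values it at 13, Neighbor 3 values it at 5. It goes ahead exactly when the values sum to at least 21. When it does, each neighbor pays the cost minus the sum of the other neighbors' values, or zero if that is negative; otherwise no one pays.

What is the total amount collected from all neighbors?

Total value 29 ≥ cost 21, so it is built.
Neighbor 1: others sum to 18; max(0, 21 - 18) = 3.
Neighbor 2: others sum to 16; max(0, 21 - 16) = 5.
Neighbor 3: others sum to 24; max(0, 21 - 24) = 0.
Total collected = 3 + 5 + 0 = 8.

8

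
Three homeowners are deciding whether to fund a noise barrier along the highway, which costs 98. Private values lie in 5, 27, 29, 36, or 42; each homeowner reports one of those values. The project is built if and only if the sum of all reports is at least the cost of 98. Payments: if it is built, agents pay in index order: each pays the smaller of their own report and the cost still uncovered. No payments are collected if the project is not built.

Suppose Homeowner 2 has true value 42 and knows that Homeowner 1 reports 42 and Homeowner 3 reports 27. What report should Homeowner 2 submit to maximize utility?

29

Report 5: project not built, utility 0.
Report 27: project not built, utility 0.
Report 29: project built, pays 29, utility 42 - 29 = 13.
Report 36: project built, pays 36, utility 42 - 36 = 6.
Report 42: project built, pays 42, utility 42 - 42 = 0.
The best choice is 29 with utility 13.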